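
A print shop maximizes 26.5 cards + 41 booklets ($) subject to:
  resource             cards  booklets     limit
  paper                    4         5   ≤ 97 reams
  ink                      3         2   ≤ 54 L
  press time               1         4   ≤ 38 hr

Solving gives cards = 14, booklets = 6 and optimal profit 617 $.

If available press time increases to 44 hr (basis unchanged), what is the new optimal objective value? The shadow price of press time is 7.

Δb = 6, so new z* = 617 + (7)·(6) = 617 + 42 = 659.

659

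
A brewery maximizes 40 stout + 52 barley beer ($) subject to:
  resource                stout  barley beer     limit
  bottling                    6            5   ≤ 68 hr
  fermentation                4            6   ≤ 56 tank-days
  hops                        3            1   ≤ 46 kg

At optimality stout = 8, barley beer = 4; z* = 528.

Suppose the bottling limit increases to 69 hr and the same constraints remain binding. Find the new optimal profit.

530

At the optimum: bottling uses 68 of 68 (binding); fermentation uses 56 of 56 (binding); hops uses 28 of 46 (slack = 18).
Since hops is not tight, its dual is 0.
Dual feasibility on the basic columns requires 6·y_bottling + 4·y_fermentation = 40, 5·y_bottling + 6·y_fermentation = 52.
This yields shadow prices y_bottling = 2, y_fermentation = 7.
Δz = y_bottling·Δb = 2 × (1) = 2, so new z* = 528 + 2 = 530.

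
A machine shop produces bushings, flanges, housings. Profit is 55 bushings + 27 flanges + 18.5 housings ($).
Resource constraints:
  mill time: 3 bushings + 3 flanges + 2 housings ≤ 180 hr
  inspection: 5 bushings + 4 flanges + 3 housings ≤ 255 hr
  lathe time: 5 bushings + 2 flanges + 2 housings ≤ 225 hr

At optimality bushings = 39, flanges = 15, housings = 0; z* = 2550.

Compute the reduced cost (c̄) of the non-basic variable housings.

At the optimum: mill time uses 162 of 180 (slack = 18); inspection uses 255 of 255 (binding); lathe time uses 225 of 225 (binding).
Since mill time is not tight, its dual is 0.
Dual feasibility on the basic columns requires 5·y_inspection + 5·y_lathe time = 55, 4·y_inspection + 2·y_lathe time = 27.
This yields shadow prices y_inspection = 2.5, y_lathe time = 8.5.
Reduced cost of housings: c₃ − yᵀa₃ = 18.5 − (2.5·3 + 8.5·2) = 18.5 − 24.5 = -6.

-6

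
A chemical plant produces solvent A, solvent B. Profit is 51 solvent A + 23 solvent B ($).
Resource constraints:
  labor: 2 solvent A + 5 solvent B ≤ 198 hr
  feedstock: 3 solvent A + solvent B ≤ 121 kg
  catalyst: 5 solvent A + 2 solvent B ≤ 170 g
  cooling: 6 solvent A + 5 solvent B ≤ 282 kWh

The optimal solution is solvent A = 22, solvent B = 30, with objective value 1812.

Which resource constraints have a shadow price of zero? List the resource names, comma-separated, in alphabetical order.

feedstock, labor

labor: 194/198 (slack 4)
feedstock: 96/121 (slack 25)
catalyst: 170/170 (binding)
cooling: 282/282 (binding)
By complementary slackness, a constraint with positive slack has shadow price 0 → feedstock, labor.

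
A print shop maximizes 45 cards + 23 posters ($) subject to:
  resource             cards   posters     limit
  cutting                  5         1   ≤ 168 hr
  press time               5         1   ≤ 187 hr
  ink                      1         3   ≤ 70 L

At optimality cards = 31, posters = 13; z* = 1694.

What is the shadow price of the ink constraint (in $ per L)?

At the optimum: cutting uses 168 of 168 (binding); press time uses 168 of 187 (slack = 19); ink uses 70 of 70 (binding).
Since press time is not tight, its dual is 0.
The binding rows give the dual system: 5·y_cutting + 1·y_ink = 45 and 1·y_cutting + 3·y_ink = 23.
→ y_cutting = 8 and y_ink = 5.
Shadow price of ink = 5.

5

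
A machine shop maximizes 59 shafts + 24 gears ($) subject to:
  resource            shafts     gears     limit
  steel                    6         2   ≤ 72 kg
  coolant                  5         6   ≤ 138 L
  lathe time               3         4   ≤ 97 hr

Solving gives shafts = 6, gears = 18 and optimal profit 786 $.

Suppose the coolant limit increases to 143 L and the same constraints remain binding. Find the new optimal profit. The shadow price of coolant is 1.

791

Δb = 5, so new z* = 786 + (1)·(5) = 786 + 5 = 791.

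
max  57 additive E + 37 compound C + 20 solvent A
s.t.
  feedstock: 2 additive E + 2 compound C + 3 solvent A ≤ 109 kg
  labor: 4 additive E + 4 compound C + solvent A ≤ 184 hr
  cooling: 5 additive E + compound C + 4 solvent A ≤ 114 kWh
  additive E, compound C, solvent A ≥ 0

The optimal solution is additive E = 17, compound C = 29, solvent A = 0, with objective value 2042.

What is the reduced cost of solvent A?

-8

At the optimum: feedstock uses 92 of 109 (slack = 17); labor uses 184 of 184 (binding); cooling uses 114 of 114 (binding).
Slack constraints have shadow price 0 (complementary slackness).
Dual feasibility on the basic columns requires 4·y_labor + 5·y_cooling = 57, 4·y_labor + 1·y_cooling = 37.
This yields shadow prices y_labor = 8, y_cooling = 5.
Reduced cost of solvent A: c₃ − yᵀa₃ = 20 − (8·1 + 5·4) = 20 − 28 = -8.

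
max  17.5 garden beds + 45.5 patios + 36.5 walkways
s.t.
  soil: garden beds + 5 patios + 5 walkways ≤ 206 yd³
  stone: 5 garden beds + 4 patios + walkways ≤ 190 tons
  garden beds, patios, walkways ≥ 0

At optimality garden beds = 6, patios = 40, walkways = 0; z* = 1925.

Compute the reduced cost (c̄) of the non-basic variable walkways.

-3

Check each constraint at x*: soil 206/206 (tight); stone 190/190 (tight).
From A_Bᵀ y = c: 1·y_soil + 5·y_stone = 17.5; 5·y_soil + 4·y_stone = 45.5.
This yields shadow prices y_soil = 7.5, y_stone = 2.
Reduced cost of walkways: c₃ − yᵀa₃ = 36.5 − (7.5·5 + 2·1) = 36.5 − 39.5 = -3.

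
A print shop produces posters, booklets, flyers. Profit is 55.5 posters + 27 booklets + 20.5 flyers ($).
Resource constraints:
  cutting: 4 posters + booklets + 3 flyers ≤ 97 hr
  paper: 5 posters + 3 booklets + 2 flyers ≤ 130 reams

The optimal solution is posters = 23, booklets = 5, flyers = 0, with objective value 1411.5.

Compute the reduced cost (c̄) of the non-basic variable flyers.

-8

Both cutting and paper are binding at x*.
The binding rows give the dual system: 4·y_cutting + 5·y_paper = 55.5 and 1·y_cutting + 3·y_paper = 27.
Solving: y_cutting = 4.5, y_paper = 7.5.
Reduced cost of flyers: c₃ − yᵀa₃ = 20.5 − (4.5·3 + 7.5·2) = 20.5 − 28.5 = -8.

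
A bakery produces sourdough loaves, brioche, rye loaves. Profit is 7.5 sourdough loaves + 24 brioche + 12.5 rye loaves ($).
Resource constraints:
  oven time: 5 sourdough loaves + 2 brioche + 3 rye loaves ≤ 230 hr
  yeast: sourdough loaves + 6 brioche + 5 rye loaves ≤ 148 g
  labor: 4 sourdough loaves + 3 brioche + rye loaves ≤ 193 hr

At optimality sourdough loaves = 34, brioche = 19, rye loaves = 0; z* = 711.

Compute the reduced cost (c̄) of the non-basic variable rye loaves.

Binding: yeast and labor. Non-binding: oven time (22 unused).
By complementary slackness, y = 0 for the non-binding constraint.
The binding rows give the dual system: 1·y_yeast + 4·y_labor = 7.5 and 6·y_yeast + 3·y_labor = 24.
This yields shadow prices y_yeast = 3.5, y_labor = 1.
Reduced cost of rye loaves: c₃ − yᵀa₃ = 12.5 − (3.5·5 + 1·1) = 12.5 − 18.5 = -6.

-6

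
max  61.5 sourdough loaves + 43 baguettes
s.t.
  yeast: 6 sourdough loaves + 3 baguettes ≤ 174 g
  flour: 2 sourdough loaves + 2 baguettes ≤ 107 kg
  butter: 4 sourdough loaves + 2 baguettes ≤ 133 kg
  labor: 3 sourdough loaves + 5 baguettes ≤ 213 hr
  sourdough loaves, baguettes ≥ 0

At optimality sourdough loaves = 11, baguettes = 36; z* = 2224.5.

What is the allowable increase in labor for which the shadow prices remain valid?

45.5

Binding constraints: yeast, labor. The basis is B = [[6,3],[3,5]] with det 21.
Per unit increase in labor, x* moves by d = (-0.1429, 0.2857).
The basis stays optimal until flour becomes binding; allowable increase = 45.5 hr.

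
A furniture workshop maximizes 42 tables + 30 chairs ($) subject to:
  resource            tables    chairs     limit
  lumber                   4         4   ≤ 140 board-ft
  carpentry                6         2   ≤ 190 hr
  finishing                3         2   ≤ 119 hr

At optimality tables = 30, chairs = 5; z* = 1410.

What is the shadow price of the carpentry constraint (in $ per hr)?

Check each constraint at x*: lumber 140/140 (tight); carpentry 190/190 (tight); finishing 100/119 (slack 19).
Slack constraints have shadow price 0 (complementary slackness).
From A_Bᵀ y = c: 4·y_lumber + 6·y_carpentry = 42; 4·y_lumber + 2·y_carpentry = 30.
→ y_lumber = 6 and y_carpentry = 3.
Shadow price of carpentry = 3.

3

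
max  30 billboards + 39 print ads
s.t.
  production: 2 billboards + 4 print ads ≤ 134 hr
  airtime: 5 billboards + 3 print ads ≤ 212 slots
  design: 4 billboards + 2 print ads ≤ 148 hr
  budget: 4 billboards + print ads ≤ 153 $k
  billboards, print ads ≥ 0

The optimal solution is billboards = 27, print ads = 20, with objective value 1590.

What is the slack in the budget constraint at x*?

budget used = 4·27 + 1·20 = 128; slack = 153 − 128 = 25.

25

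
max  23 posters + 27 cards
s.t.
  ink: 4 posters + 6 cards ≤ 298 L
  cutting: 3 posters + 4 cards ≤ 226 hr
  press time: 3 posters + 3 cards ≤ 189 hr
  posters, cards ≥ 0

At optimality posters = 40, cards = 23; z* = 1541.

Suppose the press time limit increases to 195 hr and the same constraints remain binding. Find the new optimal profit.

Binding: ink and press time. Non-binding: cutting (14 unused).
Since cutting is not tight, its dual is 0.
Dual feasibility on the basic columns requires 4·y_ink + 3·y_press time = 23, 6·y_ink + 3·y_press time = 27.
Solving: y_ink = 2, y_press time = 5.
Δz = y_press time·Δb = 5 × (6) = 30, so new z* = 1541 + 30 = 1571.

1571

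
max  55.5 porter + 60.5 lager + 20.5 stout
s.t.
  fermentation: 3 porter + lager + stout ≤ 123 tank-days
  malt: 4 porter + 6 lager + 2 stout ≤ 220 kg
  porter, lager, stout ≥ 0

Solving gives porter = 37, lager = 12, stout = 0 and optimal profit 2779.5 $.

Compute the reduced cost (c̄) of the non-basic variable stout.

At the optimum: fermentation uses 123 of 123 (binding); malt uses 220 of 220 (binding).
From A_Bᵀ y = c: 3·y_fermentation + 4·y_malt = 55.5; 1·y_fermentation + 6·y_malt = 60.5.
→ y_fermentation = 6.5 and y_malt = 9.
Reduced cost of stout: c₃ − yᵀa₃ = 20.5 − (6.5·1 + 9·2) = 20.5 − 24.5 = -4.

-4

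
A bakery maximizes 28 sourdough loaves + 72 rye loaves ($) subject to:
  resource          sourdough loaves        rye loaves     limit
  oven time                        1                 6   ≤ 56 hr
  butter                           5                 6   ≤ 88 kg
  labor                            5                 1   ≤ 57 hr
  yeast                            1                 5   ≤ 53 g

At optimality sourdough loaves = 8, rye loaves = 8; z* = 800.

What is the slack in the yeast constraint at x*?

5

yeast used = 1·8 + 5·8 = 48; slack = 53 − 48 = 5.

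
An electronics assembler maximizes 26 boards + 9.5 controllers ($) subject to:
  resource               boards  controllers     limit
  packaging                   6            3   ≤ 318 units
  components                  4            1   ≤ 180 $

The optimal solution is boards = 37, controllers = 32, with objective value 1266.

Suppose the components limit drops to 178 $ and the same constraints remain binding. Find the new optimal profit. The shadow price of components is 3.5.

Δb = -2, so new z* = 1266 + (3.5)·(-2) = 1266 − 7 = 1259.

1259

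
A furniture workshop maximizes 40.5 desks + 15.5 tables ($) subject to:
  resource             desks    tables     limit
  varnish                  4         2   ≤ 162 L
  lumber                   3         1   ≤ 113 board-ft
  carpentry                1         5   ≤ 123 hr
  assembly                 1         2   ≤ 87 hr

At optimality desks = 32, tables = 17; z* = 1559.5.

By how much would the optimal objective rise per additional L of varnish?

Binding: varnish and lumber. Non-binding: carpentry (6 unused), assembly (21 unused).
By complementary slackness, y = 0 for the non-binding constraints.
From A_Bᵀ y = c: 4·y_varnish + 3·y_lumber = 40.5; 2·y_varnish + 1·y_lumber = 15.5.
→ y_varnish = 3 and y_lumber = 9.5.
Shadow price of varnish = 3.

3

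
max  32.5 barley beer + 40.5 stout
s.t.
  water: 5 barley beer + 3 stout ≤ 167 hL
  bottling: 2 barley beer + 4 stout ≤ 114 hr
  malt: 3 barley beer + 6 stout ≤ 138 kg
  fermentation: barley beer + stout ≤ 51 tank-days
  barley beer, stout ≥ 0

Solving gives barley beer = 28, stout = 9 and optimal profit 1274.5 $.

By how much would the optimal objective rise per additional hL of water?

At the optimum: water uses 167 of 167 (binding); bottling uses 92 of 114 (slack = 22); malt uses 138 of 138 (binding); fermentation uses 37 of 51 (slack = 14).
Slack constraints have shadow price 0 (complementary slackness).
From A_Bᵀ y = c: 5·y_water + 3·y_malt = 32.5; 3·y_water + 6·y_malt = 40.5.
→ y_water = 3.5 and y_malt = 5.
Shadow price of water = 3.5.

3.5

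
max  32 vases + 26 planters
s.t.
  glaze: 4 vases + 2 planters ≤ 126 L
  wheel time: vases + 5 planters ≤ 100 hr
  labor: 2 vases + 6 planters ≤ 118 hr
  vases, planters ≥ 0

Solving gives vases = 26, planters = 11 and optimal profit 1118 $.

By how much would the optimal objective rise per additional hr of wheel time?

0

Binding: glaze and labor. Non-binding: wheel time (19 unused).
By complementary slackness, y = 0 for the non-binding constraint.
From A_Bᵀ y = c: 4·y_glaze + 2·y_labor = 32; 2·y_glaze + 6·y_labor = 26.
→ y_glaze = 7 and y_labor = 2.
Shadow price of wheel time = 0.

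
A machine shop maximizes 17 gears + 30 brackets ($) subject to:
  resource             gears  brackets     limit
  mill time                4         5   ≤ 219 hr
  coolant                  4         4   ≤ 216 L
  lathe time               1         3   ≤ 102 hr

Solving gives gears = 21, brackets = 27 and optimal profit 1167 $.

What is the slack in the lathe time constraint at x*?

lathe time used = 1·21 + 3·27 = 102; slack = 102 − 102 = 0.

0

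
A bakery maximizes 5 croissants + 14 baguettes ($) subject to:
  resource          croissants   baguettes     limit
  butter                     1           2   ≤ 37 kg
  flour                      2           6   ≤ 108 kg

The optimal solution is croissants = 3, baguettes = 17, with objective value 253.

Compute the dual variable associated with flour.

2

Both butter and flour are binding at x*.
From A_Bᵀ y = c: 1·y_butter + 2·y_flour = 5; 2·y_butter + 6·y_flour = 14.
→ y_butter = 1 and y_flour = 2.
Shadow price of flour = 2.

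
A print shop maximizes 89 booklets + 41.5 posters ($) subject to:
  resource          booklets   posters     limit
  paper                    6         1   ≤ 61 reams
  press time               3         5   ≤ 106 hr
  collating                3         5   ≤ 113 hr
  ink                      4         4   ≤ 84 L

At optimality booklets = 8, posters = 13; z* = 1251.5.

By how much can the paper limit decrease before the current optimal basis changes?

Binding constraints: paper, ink. The basis is B = [[6,1],[4,4]] with det 20.
Per unit decrease in paper, x* moves by d = (-0.2, 0.2).
The basis stays optimal until booklets reaches 0; allowable decrease = 40 reams.

40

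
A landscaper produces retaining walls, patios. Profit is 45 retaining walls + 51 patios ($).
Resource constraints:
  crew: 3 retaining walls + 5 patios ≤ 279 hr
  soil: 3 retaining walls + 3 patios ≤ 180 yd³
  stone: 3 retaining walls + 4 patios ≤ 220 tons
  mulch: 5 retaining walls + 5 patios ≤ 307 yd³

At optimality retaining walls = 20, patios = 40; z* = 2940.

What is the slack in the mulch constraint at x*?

7

mulch used = 5·20 + 5·40 = 300; slack = 307 − 300 = 7.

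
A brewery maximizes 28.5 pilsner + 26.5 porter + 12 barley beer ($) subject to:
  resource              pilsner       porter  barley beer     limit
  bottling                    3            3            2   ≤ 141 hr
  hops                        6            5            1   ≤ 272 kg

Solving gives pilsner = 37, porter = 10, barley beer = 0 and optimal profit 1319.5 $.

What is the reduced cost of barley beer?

At the optimum: bottling uses 141 of 141 (binding); hops uses 272 of 272 (binding).
The binding rows give the dual system: 3·y_bottling + 6·y_hops = 28.5 and 3·y_bottling + 5·y_hops = 26.5.
This yields shadow prices y_bottling = 5.5, y_hops = 2.
Reduced cost of barley beer: c₃ − yᵀa₃ = 12 − (5.5·2 + 2·1) = 12 − 13 = -1.

-1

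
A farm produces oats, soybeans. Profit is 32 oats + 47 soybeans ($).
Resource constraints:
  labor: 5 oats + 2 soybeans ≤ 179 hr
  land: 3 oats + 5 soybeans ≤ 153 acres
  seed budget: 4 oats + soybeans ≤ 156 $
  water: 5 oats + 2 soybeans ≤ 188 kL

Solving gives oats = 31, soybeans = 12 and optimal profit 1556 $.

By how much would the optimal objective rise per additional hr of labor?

1

Binding: labor and land. Non-binding: seed budget (20 unused), water (9 unused).
By complementary slackness, y = 0 for the non-binding constraints.
From A_Bᵀ y = c: 5·y_labor + 3·y_land = 32; 2·y_labor + 5·y_land = 47.
Solving: y_labor = 1, y_land = 9.
Shadow price of labor = 1.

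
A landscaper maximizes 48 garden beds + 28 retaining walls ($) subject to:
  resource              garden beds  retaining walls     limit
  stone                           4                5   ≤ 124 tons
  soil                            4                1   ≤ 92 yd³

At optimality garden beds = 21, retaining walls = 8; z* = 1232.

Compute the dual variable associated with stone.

4

Both stone and soil are binding at x*.
Dual feasibility on the basic columns requires 4·y_stone + 4·y_soil = 48, 5·y_stone + 1·y_soil = 28.
→ y_stone = 4 and y_soil = 8.
Shadow price of stone = 4.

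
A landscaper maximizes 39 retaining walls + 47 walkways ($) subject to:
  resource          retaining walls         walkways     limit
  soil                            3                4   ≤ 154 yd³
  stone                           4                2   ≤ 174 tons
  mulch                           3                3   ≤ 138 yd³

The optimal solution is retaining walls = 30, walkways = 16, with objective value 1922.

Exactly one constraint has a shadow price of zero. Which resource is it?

stone

soil: 154/154 (binding)
stone: 152/174 (slack 22)
mulch: 138/138 (binding)
By complementary slackness, a constraint with positive slack has shadow price 0 → stone.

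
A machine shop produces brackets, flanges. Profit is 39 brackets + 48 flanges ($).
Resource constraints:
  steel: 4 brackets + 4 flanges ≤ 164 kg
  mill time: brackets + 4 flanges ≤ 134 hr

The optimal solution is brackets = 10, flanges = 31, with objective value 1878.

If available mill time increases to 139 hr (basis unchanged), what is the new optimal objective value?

Check each constraint at x*: steel 164/164 (tight); mill time 134/134 (tight).
From A_Bᵀ y = c: 4·y_steel + 1·y_mill time = 39; 4·y_steel + 4·y_mill time = 48.
This yields shadow prices y_steel = 9, y_mill time = 3.
Δz = y_mill time·Δb = 3 × (5) = 15, so new z* = 1878 + 15 = 1893.

1893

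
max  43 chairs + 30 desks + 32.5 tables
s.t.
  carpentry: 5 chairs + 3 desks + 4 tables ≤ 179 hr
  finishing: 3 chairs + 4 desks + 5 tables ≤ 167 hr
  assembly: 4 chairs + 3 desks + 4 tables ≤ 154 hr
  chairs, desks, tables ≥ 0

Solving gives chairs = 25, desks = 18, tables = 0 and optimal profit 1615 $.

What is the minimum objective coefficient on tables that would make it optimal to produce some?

40

Check each constraint at x*: carpentry 179/179 (tight); finishing 147/167 (slack 20); assembly 154/154 (tight).
Since finishing is not tight, its dual is 0.
Dual feasibility on the basic columns requires 5·y_carpentry + 4·y_assembly = 43, 3·y_carpentry + 3·y_assembly = 30.
Solving: y_carpentry = 3, y_assembly = 7.
tables enters the basis when its profit ≥ yᵀa₃ = 3·4 + 7·4 = 40.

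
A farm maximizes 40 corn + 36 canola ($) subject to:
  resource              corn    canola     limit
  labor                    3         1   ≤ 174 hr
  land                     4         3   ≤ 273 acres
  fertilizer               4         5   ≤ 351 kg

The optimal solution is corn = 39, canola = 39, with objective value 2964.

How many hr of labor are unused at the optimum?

labor used = 3·39 + 1·39 = 156; slack = 174 − 156 = 18.

18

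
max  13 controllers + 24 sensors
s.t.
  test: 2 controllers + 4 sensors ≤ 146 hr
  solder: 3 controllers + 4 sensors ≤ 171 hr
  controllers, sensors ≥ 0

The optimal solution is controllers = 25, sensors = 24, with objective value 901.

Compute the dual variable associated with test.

5

Both test and solder are binding at x*.
From A_Bᵀ y = c: 2·y_test + 3·y_solder = 13; 4·y_test + 4·y_solder = 24.
This yields shadow prices y_test = 5, y_solder = 1.
Shadow price of test = 5.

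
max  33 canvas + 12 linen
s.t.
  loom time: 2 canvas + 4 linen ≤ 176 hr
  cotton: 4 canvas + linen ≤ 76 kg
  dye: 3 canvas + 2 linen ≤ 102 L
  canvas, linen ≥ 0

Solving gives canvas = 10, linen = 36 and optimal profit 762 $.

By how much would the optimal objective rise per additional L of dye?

3

At the optimum: loom time uses 164 of 176 (slack = 12); cotton uses 76 of 76 (binding); dye uses 102 of 102 (binding).
Since loom time is not tight, its dual is 0.
From A_Bᵀ y = c: 4·y_cotton + 3·y_dye = 33; 1·y_cotton + 2·y_dye = 12.
Solving: y_cotton = 6, y_dye = 3.
Shadow price of dye = 3.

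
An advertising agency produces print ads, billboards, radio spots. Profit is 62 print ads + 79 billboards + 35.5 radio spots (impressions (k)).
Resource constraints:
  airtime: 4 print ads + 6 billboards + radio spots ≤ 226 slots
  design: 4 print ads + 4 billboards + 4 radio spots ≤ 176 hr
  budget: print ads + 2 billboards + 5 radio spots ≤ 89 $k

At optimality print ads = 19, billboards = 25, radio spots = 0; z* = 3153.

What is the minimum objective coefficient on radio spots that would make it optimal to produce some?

At the optimum: airtime uses 226 of 226 (binding); design uses 176 of 176 (binding); budget uses 69 of 89 (slack = 20).
By complementary slackness, y = 0 for the non-binding constraint.
The binding rows give the dual system: 4·y_airtime + 4·y_design = 62 and 6·y_airtime + 4·y_design = 79.
→ y_airtime = 8.5 and y_design = 7.
radio spots enters the basis when its profit ≥ yᵀa₃ = 8.5·1 + 7·4 = 36.5.

36.5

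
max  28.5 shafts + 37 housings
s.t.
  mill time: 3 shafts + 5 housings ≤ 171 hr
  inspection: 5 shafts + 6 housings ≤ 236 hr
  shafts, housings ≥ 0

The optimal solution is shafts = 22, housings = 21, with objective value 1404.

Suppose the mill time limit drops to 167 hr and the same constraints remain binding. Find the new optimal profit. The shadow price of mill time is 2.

1396

Δb = -4, so new z* = 1404 + (2)·(-4) = 1404 − 8 = 1396.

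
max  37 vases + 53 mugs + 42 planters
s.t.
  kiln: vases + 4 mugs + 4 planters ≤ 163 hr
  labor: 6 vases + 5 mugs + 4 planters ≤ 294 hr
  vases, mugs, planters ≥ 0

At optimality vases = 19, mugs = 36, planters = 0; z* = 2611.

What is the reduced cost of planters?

-6

At the optimum: kiln uses 163 of 163 (binding); labor uses 294 of 294 (binding).
The binding rows give the dual system: 1·y_kiln + 6·y_labor = 37 and 4·y_kiln + 5·y_labor = 53.
→ y_kiln = 7 and y_labor = 5.
Reduced cost of planters: c₃ − yᵀa₃ = 42 − (7·4 + 5·4) = 42 − 48 = -6.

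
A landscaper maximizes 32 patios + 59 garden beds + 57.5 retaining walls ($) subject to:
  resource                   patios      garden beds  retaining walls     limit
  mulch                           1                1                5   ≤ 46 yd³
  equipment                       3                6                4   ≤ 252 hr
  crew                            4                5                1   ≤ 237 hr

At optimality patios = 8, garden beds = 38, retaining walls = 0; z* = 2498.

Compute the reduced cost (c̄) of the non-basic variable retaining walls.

-3.5

Binding: mulch and equipment. Non-binding: crew (15 unused).
Slack constraints have shadow price 0 (complementary slackness).
The binding rows give the dual system: 1·y_mulch + 3·y_equipment = 32 and 1·y_mulch + 6·y_equipment = 59.
This yields shadow prices y_mulch = 5, y_equipment = 9.
Reduced cost of retaining walls: c₃ − yᵀa₃ = 57.5 − (5·5 + 9·4) = 57.5 − 61 = -3.5.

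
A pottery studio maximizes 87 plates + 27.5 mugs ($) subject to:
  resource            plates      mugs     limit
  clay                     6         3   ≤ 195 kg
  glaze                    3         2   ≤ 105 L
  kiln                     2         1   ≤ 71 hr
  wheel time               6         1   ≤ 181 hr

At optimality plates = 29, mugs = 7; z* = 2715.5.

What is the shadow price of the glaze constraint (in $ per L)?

0

At the optimum: clay uses 195 of 195 (binding); glaze uses 101 of 105 (slack = 4); kiln uses 65 of 71 (slack = 6); wheel time uses 181 of 181 (binding).
Slack constraints have shadow price 0 (complementary slackness).
From A_Bᵀ y = c: 6·y_clay + 6·y_wheel time = 87; 3·y_clay + 1·y_wheel time = 27.5.
→ y_clay = 6.5 and y_wheel time = 8.
Shadow price of glaze = 0.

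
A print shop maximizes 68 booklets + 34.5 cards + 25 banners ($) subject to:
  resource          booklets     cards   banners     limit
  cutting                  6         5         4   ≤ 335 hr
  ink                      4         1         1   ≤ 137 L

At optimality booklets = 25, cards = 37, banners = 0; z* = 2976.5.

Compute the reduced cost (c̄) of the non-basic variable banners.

-4.5

Check each constraint at x*: cutting 335/335 (tight); ink 137/137 (tight).
The binding rows give the dual system: 6·y_cutting + 4·y_ink = 68 and 5·y_cutting + 1·y_ink = 34.5.
→ y_cutting = 5 and y_ink = 9.5.
Reduced cost of banners: c₃ − yᵀa₃ = 25 − (5·4 + 9.5·1) = 25 − 29.5 = -4.5.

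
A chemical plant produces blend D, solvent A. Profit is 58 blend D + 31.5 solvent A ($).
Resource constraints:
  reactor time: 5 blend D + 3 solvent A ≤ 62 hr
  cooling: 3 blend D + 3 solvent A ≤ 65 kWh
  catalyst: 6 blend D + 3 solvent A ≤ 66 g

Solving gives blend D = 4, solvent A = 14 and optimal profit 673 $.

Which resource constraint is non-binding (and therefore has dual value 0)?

reactor time: 62/62 (binding)
cooling: 54/65 (slack 11)
catalyst: 66/66 (binding)
By complementary slackness, a constraint with positive slack has shadow price 0 → cooling.

cooling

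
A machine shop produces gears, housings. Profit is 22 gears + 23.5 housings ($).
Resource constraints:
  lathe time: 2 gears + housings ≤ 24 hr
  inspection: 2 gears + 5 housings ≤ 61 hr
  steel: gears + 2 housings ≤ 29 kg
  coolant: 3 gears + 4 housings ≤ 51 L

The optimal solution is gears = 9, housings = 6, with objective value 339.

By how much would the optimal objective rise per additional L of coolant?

At the optimum: lathe time uses 24 of 24 (binding); inspection uses 48 of 61 (slack = 13); steel uses 21 of 29 (slack = 8); coolant uses 51 of 51 (binding).
Since inspection, steel are not tight, their duals are 0.
Dual feasibility on the basic columns requires 2·y_lathe time + 3·y_coolant = 22, 1·y_lathe time + 4·y_coolant = 23.5.
Solving: y_lathe time = 3.5, y_coolant = 5.
Shadow price of coolant = 5.

5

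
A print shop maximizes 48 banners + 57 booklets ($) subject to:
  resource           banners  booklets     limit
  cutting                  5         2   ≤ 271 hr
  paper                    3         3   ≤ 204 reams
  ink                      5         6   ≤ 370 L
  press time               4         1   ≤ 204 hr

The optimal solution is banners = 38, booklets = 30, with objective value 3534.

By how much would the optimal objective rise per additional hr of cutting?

0

At the optimum: cutting uses 250 of 271 (slack = 21); paper uses 204 of 204 (binding); ink uses 370 of 370 (binding); press time uses 182 of 204 (slack = 22).
By complementary slackness, y = 0 for the non-binding constraints.
Dual feasibility on the basic columns requires 3·y_paper + 5·y_ink = 48, 3·y_paper + 6·y_ink = 57.
This yields shadow prices y_paper = 1, y_ink = 9.
Shadow price of cutting = 0.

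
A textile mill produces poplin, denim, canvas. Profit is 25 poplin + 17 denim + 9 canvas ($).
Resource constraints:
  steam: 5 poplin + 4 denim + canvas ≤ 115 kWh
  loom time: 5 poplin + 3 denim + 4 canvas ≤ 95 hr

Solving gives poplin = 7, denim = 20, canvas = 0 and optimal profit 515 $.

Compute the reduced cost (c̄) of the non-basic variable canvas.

-5

Check each constraint at x*: steam 115/115 (tight); loom time 95/95 (tight).
The binding rows give the dual system: 5·y_steam + 5·y_loom time = 25 and 4·y_steam + 3·y_loom time = 17.
This yields shadow prices y_steam = 2, y_loom time = 3.
Reduced cost of canvas: c₃ − yᵀa₃ = 9 − (2·1 + 3·4) = 9 − 14 = -5.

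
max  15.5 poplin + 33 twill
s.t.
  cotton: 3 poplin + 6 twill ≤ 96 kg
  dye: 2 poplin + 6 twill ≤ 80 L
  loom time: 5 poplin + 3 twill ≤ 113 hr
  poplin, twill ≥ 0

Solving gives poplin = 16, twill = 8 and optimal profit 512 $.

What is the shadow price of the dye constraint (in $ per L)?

Check each constraint at x*: cotton 96/96 (tight); dye 80/80 (tight); loom time 104/113 (slack 9).
Slack constraints have shadow price 0 (complementary slackness).
The binding rows give the dual system: 3·y_cotton + 2·y_dye = 15.5 and 6·y_cotton + 6·y_dye = 33.
Solving: y_cotton = 4.5, y_dye = 1.
Shadow price of dye = 1.

1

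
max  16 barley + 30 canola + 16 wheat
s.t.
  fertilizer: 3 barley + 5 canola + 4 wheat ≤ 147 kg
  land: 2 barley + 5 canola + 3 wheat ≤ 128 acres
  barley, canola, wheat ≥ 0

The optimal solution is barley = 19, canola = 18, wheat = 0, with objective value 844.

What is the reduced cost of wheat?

-6

At the optimum: fertilizer uses 147 of 147 (binding); land uses 128 of 128 (binding).
From A_Bᵀ y = c: 3·y_fertilizer + 2·y_land = 16; 5·y_fertilizer + 5·y_land = 30.
This yields shadow prices y_fertilizer = 4, y_land = 2.
Reduced cost of wheat: c₃ − yᵀa₃ = 16 − (4·4 + 2·3) = 16 − 22 = -6.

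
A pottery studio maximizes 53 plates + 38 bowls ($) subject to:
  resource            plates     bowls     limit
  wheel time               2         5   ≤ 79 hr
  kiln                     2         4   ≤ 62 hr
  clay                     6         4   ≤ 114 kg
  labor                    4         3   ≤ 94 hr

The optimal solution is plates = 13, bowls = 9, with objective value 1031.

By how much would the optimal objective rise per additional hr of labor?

Binding: kiln and clay. Non-binding: wheel time (8 unused), labor (15 unused).
Slack constraints have shadow price 0 (complementary slackness).
The binding rows give the dual system: 2·y_kiln + 6·y_clay = 53 and 4·y_kiln + 4·y_clay = 38.
This yields shadow prices y_kiln = 1, y_clay = 8.5.
Shadow price of labor = 0.

0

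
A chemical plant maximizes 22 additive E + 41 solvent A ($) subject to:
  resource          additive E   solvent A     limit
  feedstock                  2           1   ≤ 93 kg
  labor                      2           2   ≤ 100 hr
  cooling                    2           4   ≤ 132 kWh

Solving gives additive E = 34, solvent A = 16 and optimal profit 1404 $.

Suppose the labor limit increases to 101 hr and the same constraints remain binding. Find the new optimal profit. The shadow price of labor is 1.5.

1405.5

Δb = 1, so new z* = 1404 + (1.5)·(1) = 1404 + 1.5 = 1405.5.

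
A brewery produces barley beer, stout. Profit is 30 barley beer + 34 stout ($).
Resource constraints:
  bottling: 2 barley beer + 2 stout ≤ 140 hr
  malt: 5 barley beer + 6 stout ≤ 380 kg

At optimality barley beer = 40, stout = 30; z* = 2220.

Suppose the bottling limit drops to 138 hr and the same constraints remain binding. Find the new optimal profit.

Check each constraint at x*: bottling 140/140 (tight); malt 380/380 (tight).
Dual feasibility on the basic columns requires 2·y_bottling + 5·y_malt = 30, 2·y_bottling + 6·y_malt = 34.
Solving: y_bottling = 5, y_malt = 4.
Δz = y_bottling·Δb = 5 × (-2) = -10, so new z* = 2220 − 10 = 2210.

2210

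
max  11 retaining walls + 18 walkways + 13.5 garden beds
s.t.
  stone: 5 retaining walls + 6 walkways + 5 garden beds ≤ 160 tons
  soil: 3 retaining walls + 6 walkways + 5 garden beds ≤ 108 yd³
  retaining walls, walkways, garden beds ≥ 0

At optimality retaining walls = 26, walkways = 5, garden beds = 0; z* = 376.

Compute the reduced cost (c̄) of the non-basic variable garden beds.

-1.5

Check each constraint at x*: stone 160/160 (tight); soil 108/108 (tight).
From A_Bᵀ y = c: 5·y_stone + 3·y_soil = 11; 6·y_stone + 6·y_soil = 18.
This yields shadow prices y_stone = 1, y_soil = 2.
Reduced cost of garden beds: c₃ − yᵀa₃ = 13.5 − (1·5 + 2·5) = 13.5 − 15 = -1.5.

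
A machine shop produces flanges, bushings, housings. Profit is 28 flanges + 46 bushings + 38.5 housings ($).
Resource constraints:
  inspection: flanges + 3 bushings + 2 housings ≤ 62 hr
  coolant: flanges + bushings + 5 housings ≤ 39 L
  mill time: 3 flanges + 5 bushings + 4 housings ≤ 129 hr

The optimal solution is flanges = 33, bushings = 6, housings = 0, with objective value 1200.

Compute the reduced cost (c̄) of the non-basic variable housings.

-2.5

Check each constraint at x*: inspection 51/62 (slack 11); coolant 39/39 (tight); mill time 129/129 (tight).
By complementary slackness, y = 0 for the non-binding constraint.
Dual feasibility on the basic columns requires 1·y_coolant + 3·y_mill time = 28, 1·y_coolant + 5·y_mill time = 46.
Solving: y_coolant = 1, y_mill time = 9.
Reduced cost of housings: c₃ − yᵀa₃ = 38.5 − (1·5 + 9·4) = 38.5 − 41 = -2.5.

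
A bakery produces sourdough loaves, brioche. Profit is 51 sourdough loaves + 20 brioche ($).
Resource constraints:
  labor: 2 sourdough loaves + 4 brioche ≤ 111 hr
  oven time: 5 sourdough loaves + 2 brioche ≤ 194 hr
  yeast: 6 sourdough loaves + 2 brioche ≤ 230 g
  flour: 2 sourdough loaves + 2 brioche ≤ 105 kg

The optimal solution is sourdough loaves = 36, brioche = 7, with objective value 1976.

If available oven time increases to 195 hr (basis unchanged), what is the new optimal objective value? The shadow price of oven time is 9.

1985

Δb = 1, so new z* = 1976 + (9)·(1) = 1976 + 9 = 1985.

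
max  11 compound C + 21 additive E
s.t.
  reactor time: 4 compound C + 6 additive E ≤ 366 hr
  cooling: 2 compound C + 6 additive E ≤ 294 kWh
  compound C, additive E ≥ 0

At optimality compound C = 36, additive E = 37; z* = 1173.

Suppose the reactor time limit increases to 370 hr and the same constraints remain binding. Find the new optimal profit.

1181

Both reactor time and cooling are binding at x*.
Dual feasibility on the basic columns requires 4·y_reactor time + 2·y_cooling = 11, 6·y_reactor time + 6·y_cooling = 21.
→ y_reactor time = 2 and y_cooling = 1.5.
Δz = y_reactor time·Δb = 2 × (4) = 8, so new z* = 1173 + 8 = 1181.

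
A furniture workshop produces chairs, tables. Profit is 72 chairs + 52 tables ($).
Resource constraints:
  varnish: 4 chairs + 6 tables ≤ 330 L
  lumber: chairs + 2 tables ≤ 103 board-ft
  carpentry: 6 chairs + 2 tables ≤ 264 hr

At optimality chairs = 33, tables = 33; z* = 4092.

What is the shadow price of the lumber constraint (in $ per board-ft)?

Check each constraint at x*: varnish 330/330 (tight); lumber 99/103 (slack 4); carpentry 264/264 (tight).
Since lumber is not tight, its dual is 0.
The binding rows give the dual system: 4·y_varnish + 6·y_carpentry = 72 and 6·y_varnish + 2·y_carpentry = 52.
This yields shadow prices y_varnish = 6, y_carpentry = 8.
Shadow price of lumber = 0.

0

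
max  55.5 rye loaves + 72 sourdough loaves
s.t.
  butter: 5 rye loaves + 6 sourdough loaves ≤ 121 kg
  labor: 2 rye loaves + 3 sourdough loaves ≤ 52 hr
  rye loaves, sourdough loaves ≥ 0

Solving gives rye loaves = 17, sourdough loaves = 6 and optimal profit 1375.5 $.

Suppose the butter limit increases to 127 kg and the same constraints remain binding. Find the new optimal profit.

1420.5

Both butter and labor are binding at x*.
The binding rows give the dual system: 5·y_butter + 2·y_labor = 55.5 and 6·y_butter + 3·y_labor = 72.
Solving: y_butter = 7.5, y_labor = 9.
Δz = y_butter·Δb = 7.5 × (6) = 45, so new z* = 1375.5 + 45 = 1420.5.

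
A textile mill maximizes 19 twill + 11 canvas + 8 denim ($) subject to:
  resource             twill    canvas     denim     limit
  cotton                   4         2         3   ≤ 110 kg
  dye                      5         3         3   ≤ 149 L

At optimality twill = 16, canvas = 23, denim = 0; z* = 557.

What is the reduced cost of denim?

-4

Check each constraint at x*: cotton 110/110 (tight); dye 149/149 (tight).
From A_Bᵀ y = c: 4·y_cotton + 5·y_dye = 19; 2·y_cotton + 3·y_dye = 11.
This yields shadow prices y_cotton = 1, y_dye = 3.
Reduced cost of denim: c₃ − yᵀa₃ = 8 − (1·3 + 3·3) = 8 − 12 = -4.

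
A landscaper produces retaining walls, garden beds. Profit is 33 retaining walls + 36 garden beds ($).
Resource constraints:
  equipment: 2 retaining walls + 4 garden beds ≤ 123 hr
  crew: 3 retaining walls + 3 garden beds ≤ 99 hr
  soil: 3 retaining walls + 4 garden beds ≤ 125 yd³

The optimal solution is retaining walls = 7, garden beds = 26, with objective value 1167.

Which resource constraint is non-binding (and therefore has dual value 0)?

equipment

equipment: 118/123 (slack 5)
crew: 99/99 (binding)
soil: 125/125 (binding)
By complementary slackness, a constraint with positive slack has shadow price 0 → equipment.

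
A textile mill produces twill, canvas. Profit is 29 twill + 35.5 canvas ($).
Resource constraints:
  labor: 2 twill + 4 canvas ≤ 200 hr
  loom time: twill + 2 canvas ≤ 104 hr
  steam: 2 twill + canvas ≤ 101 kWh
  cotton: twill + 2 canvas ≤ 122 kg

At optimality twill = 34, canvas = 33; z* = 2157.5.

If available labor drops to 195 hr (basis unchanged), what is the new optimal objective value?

Check each constraint at x*: labor 200/200 (tight); loom time 100/104 (slack 4); steam 101/101 (tight); cotton 100/122 (slack 22).
By complementary slackness, y = 0 for the non-binding constraints.
The binding rows give the dual system: 2·y_labor + 2·y_steam = 29 and 4·y_labor + 1·y_steam = 35.5.
Solving: y_labor = 7, y_steam = 7.5.
Δz = y_labor·Δb = 7 × (-5) = -35, so new z* = 2157.5 − 35 = 2122.5.

2122.5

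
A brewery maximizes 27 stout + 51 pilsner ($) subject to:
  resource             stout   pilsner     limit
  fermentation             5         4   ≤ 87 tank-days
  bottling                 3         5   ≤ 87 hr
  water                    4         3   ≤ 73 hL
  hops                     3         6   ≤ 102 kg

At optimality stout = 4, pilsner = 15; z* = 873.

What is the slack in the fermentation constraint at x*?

fermentation used = 5·4 + 4·15 = 80; slack = 87 − 80 = 7.

7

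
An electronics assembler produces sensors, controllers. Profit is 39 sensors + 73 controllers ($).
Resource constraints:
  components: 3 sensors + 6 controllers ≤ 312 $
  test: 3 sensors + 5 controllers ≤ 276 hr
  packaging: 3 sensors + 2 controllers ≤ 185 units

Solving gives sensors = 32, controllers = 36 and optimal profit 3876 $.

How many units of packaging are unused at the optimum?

packaging used = 3·32 + 2·36 = 168; slack = 185 − 168 = 17.

17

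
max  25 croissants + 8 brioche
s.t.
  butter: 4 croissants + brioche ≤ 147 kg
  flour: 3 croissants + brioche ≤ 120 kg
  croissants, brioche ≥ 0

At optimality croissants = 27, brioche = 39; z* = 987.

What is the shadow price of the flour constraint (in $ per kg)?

7

At the optimum: butter uses 147 of 147 (binding); flour uses 120 of 120 (binding).
Dual feasibility on the basic columns requires 4·y_butter + 3·y_flour = 25, 1·y_butter + 1·y_flour = 8.
→ y_butter = 1 and y_flour = 7.
Shadow price of flour = 7.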